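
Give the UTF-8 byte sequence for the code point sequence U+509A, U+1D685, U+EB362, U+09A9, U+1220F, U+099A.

E5 82 9A F0 9D 9A 85 F3 AB 8D A2 E0 A6 A9 F0 92 88 8F E0 A6 9A

U+509A: 3-byte form → E5 82 9A.
U+1D685: 4-byte form → F0 9D 9A 85.
U+EB362: 4-byte form → F3 AB 8D A2.
U+09A9: 3-byte form → E0 A6 A9.
U+1220F: 4-byte form → F0 92 88 8F.
U+099A: 3-byte form → E0 A6 9A.
Concatenated (21 bytes): E5 82 9A F0 9D 9A 85 F3 AB 8D A2 E0 A6 A9 F0 92 88 8F E0 A6 9A.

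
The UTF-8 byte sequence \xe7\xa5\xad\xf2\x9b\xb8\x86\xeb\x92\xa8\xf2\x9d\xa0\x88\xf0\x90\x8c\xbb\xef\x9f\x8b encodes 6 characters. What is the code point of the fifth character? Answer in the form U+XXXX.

Offset 0: leading byte 0xE7 = 11100111 → 3-byte char #1 = E7 A5 AD.
Offset 3: leading byte 0xF2 = 11110010 → 4-byte char #2 = F2 9B B8 86.
Offset 7: leading byte 0xEB = 11101011 → 3-byte char #3 = EB 92 A8.
Offset 10: leading byte 0xF2 = 11110010 → 4-byte char #4 = F2 9D A0 88.
Offset 14: leading byte 0xF0 = 11110000 → 4-byte char #5 = F0 90 8C BB.
Leading byte 0xF0 = 11110000 matches 11110xxx → 4-byte sequence.
Byte 1: 0xF0 = 11110000, payload 000 (3 bits).
Byte 2: 0x90 = 10010000 (10xxxxxx ✓), payload 010000.
Byte 3: 0x8C = 10001100 (10xxxxxx ✓), payload 001100.
Byte 4: 0xBB = 10111011 (10xxxxxx ✓), payload 111011.
Concatenate: 000010000001100111011 = 0x1033B (21 bits → U+1033B).

U+1033B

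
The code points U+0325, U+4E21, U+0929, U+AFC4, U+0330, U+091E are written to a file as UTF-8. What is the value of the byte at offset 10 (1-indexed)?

0xBF

1-indexed offset 10 is 0-indexed offset 9.
U+0325 → 2-byte form CC A5 at offsets 0–1.
U+4E21 → 3-byte form E4 B8 A1 at offsets 2–4.
U+0929 → 3-byte form E0 A4 A9 at offsets 5–7.
U+AFC4 → 3-byte form EA BF 84 at offsets 8–10.
Offset 9 falls in char 4's range; it's byte 2 of EA BF 84 = 0xBF.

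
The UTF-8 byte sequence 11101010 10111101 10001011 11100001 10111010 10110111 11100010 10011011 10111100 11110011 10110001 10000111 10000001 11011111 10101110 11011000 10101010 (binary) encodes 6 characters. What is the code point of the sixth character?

Offset 0: leading byte 0xEA = 11101010 → 3-byte char #1 = EA BD 8B.
Offset 3: leading byte 0xE1 = 11100001 → 3-byte char #2 = E1 BA B7.
Offset 6: leading byte 0xE2 = 11100010 → 3-byte char #3 = E2 9B BC.
Offset 9: leading byte 0xF3 = 11110011 → 4-byte char #4 = F3 B1 87 81.
Offset 13: leading byte 0xDF = 11011111 → 2-byte char #5 = DF AE.
Offset 15: leading byte 0xD8 = 11011000 → 2-byte char #6 = D8 AA.
Leading byte 0xD8 = 11011000 matches 110xxxxx → 2-byte sequence.
Byte 1: 0xD8 = 11011000, payload 11000 (5 bits).
Byte 2: 0xAA = 10101010 (10xxxxxx ✓), payload 101010.
Concatenate: 11000101010 = 0x62A (11 bits → U+062A).

U+062A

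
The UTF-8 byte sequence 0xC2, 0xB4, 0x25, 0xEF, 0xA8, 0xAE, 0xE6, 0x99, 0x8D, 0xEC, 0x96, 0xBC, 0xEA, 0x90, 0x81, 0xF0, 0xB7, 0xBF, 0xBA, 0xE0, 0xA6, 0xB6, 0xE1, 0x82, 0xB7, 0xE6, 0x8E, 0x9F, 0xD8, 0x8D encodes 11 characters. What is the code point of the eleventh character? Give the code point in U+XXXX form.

Offset 0: leading byte 0xC2 = 11000010 → 2-byte char #1 = C2 B4.
Offset 2: leading byte 0x25 = 00100101 → 1-byte char #2 = 25.
Offset 3: leading byte 0xEF = 11101111 → 3-byte char #3 = EF A8 AE.
Offset 6: leading byte 0xE6 = 11100110 → 3-byte char #4 = E6 99 8D.
Offset 9: leading byte 0xEC = 11101100 → 3-byte char #5 = EC 96 BC.
Offset 12: leading byte 0xEA = 11101010 → 3-byte char #6 = EA 90 81.
Offset 15: leading byte 0xF0 = 11110000 → 4-byte char #7 = F0 B7 BF BA.
Offset 19: leading byte 0xE0 = 11100000 → 3-byte char #8 = E0 A6 B6.
Offset 22: leading byte 0xE1 = 11100001 → 3-byte char #9 = E1 82 B7.
Offset 25: leading byte 0xE6 = 11100110 → 3-byte char #10 = E6 8E 9F.
Offset 28: leading byte 0xD8 = 11011000 → 2-byte char #11 = D8 8D.
Leading byte 0xD8 = 11011000 matches 110xxxxx → 2-byte sequence.
Byte 1: 0xD8 = 11011000, payload 11000 (5 bits).
Byte 2: 0x8D = 10001101 (10xxxxxx ✓), payload 001101.
Concatenate: 11000001101 = 0x60D (11 bits → U+060D).

U+060D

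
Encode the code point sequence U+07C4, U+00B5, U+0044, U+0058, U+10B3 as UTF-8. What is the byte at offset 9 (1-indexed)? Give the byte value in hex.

1-indexed offset 9 is 0-indexed offset 8.
U+07C4 → 2-byte form DF 84 at offsets 0–1.
U+00B5 → 2-byte form C2 B5 at offsets 2–3.
U+0044 → 1-byte form 44 at offsets 4–4.
U+0058 → 1-byte form 58 at offsets 5–5.
U+10B3 → 3-byte form E1 82 B3 at offsets 6–8.
Offset 8 falls in char 5's range; it's byte 3 of E1 82 B3 = 0xB3.

0xB3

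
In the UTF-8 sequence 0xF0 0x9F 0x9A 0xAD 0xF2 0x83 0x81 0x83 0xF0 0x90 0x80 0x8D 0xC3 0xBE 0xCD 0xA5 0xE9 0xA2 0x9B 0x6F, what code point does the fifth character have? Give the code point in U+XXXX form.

U+0365

Offset 0: leading byte 0xF0 = 11110000 → 4-byte char #1 = F0 9F 9A AD.
Offset 4: leading byte 0xF2 = 11110010 → 4-byte char #2 = F2 83 81 83.
Offset 8: leading byte 0xF0 = 11110000 → 4-byte char #3 = F0 90 80 8D.
Offset 12: leading byte 0xC3 = 11000011 → 2-byte char #4 = C3 BE.
Offset 14: leading byte 0xCD = 11001101 → 2-byte char #5 = CD A5.
Leading byte 0xCD = 11001101 matches 110xxxxx → 2-byte sequence.
Byte 1: 0xCD = 11001101, payload 01101 (5 bits).
Byte 2: 0xA5 = 10100101 (10xxxxxx ✓), payload 100101.
Concatenate: 01101100101 = 0x365 (11 bits → U+0365).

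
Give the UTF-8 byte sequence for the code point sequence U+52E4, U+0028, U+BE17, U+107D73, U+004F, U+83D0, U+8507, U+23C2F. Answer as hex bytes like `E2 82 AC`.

E5 8B A4 28 EB B8 97 F4 87 B5 B3 4F E8 8F 90 E8 94 87 F0 A3 B0 AF

U+52E4: 3-byte form → E5 8B A4.
U+0028: 1-byte form → 28.
U+BE17: 3-byte form → EB B8 97.
U+107D73: 4-byte form → F4 87 B5 B3.
U+004F: 1-byte form → 4F.
U+83D0: 3-byte form → E8 8F 90.
U+8507: 3-byte form → E8 94 87.
U+23C2F: 4-byte form → F0 A3 B0 AF.
Concatenated (22 bytes): E5 8B A4 28 EB B8 97 F4 87 B5 B3 4F E8 8F 90 E8 94 87 F0 A3 B0 AF.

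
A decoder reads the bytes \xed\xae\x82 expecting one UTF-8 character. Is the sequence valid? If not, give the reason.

Structurally a 3-byte sequence; payload = 0xDB82.
But 0xDB82 is in U+D800–U+DFFF, the surrogate range. Surrogates are not Unicode scalar values and are forbidden in UTF-8.

invalid (encodes a surrogate (U+D800–U+DFFF))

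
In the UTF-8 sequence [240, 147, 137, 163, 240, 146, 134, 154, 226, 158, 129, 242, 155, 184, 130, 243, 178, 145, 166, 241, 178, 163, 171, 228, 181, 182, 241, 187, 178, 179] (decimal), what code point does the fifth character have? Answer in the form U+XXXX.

Offset 0: leading byte 0xF0 = 11110000 → 4-byte char #1 = F0 93 89 A3.
Offset 4: leading byte 0xF0 = 11110000 → 4-byte char #2 = F0 92 86 9A.
Offset 8: leading byte 0xE2 = 11100010 → 3-byte char #3 = E2 9E 81.
Offset 11: leading byte 0xF2 = 11110010 → 4-byte char #4 = F2 9B B8 82.
Offset 15: leading byte 0xF3 = 11110011 → 4-byte char #5 = F3 B2 91 A6.
Leading byte 0xF3 = 11110011 matches 11110xxx → 4-byte sequence.
Byte 1: 0xF3 = 11110011, payload 011 (3 bits).
Byte 2: 0xB2 = 10110010 (10xxxxxx ✓), payload 110010.
Byte 3: 0x91 = 10010001 (10xxxxxx ✓), payload 010001.
Byte 4: 0xA6 = 10100110 (10xxxxxx ✓), payload 100110.
Concatenate: 011110010010001100110 = 0xF2466 (21 bits → U+F2466).

U+F2466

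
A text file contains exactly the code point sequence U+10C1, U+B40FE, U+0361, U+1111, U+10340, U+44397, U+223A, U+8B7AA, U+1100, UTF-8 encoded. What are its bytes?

U+10C1: 3-byte form → E1 83 81.
U+B40FE: 4-byte form → F2 B4 83 BE.
U+0361: 2-byte form → CD A1.
U+1111: 3-byte form → E1 84 91.
U+10340: 4-byte form → F0 90 8D 80.
U+44397: 4-byte form → F1 84 8E 97.
U+223A: 3-byte form → E2 88 BA.
U+8B7AA: 4-byte form → F2 8B 9E AA.
U+1100: 3-byte form → E1 84 80.
Concatenated (30 bytes): E1 83 81 F2 B4 83 BE CD A1 E1 84 91 F0 90 8D 80 F1 84 8E 97 E2 88 BA F2 8B 9E AA E1 84 80.

E1 83 81 F2 B4 83 BE CD A1 E1 84 91 F0 90 8D 80 F1 84 8E 97 E2 88 BA F2 8B 9E AA E1 84 80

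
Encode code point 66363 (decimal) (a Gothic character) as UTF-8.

U+1033B = 0x1033B = 66363 decimal. In range U+10000–U+10FFFF → 4-byte form: 11110xxx 10xxxxxx 10xxxxxx 10xxxxxx.
Binary (21 bits): 000010000001100111011.
Split 3+6+6+6: 000 | 010000 | 001100 | 111011.
Byte 1: 11110000 = 0xF0.
Byte 2: 10010000 = 0x90.
Byte 3: 10001100 = 0x8C.
Byte 4: 10111011 = 0xBB.

F0 90 8C BB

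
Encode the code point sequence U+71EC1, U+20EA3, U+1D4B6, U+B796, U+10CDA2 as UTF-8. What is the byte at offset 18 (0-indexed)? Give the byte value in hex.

0xA2

U+71EC1 → 4-byte form F1 B1 BB 81 at offsets 0–3.
U+20EA3 → 4-byte form F0 A0 BA A3 at offsets 4–7.
U+1D4B6 → 4-byte form F0 9D 92 B6 at offsets 8–11.
U+B796 → 3-byte form EB 9E 96 at offsets 12–14.
U+10CDA2 → 4-byte form F4 8C B6 A2 at offsets 15–18.
Offset 18 falls in char 5's range; it's byte 4 of F4 8C B6 A2 = 0xA2.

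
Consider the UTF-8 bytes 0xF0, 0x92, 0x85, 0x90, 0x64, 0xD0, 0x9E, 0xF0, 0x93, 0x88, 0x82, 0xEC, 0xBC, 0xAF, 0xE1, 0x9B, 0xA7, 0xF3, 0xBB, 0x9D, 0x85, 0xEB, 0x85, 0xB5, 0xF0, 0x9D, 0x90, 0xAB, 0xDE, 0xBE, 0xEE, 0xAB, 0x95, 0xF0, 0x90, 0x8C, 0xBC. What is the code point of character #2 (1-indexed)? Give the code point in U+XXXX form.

Offset 0: leading byte 0xF0 = 11110000 → 4-byte char #1 = F0 92 85 90.
Offset 4: leading byte 0x64 = 01100100 → 1-byte char #2 = 64.
Leading byte 0x64 = 01100100 matches 0xxxxxxx → 1-byte sequence.
Byte 1: 0x64 = 01100100, payload 1100100 (7 bits).
Concatenate: 1100100 = 0x64 (7 bits → U+0064).

U+0064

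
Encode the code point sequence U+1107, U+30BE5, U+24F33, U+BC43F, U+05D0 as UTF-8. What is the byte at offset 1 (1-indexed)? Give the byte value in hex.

0xE1

1-indexed offset 1 is 0-indexed offset 0.
U+1107 → 3-byte form E1 84 87 at offsets 0–2.
Offset 0 falls in char 1's range; it's byte 1 of E1 84 87 = 0xE1.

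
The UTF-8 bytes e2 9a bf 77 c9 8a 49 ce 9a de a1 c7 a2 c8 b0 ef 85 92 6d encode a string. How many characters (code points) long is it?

10

Byte at offset 0: 0xE2 = 11100010 → 3-byte char (#1). Advance 3.
Byte at offset 3: 0x77 = 01110111 → 1-byte char (#2). Advance 1.
Byte at offset 4: 0xC9 = 11001001 → 2-byte char (#3). Advance 2.
Byte at offset 6: 0x49 = 01001001 → 1-byte char (#4). Advance 1.
Byte at offset 7: 0xCE = 11001110 → 2-byte char (#5). Advance 2.
Byte at offset 9: 0xDE = 11011110 → 2-byte char (#6). Advance 2.
Byte at offset 11: 0xC7 = 11000111 → 2-byte char (#7). Advance 2.
Byte at offset 13: 0xC8 = 11001000 → 2-byte char (#8). Advance 2.
Byte at offset 15: 0xEF = 11101111 → 3-byte char (#9). Advance 3.
Byte at offset 18: 0x6D = 01101101 → 1-byte char (#10). Advance 1.
Reached end at offset 19 after 10 code points.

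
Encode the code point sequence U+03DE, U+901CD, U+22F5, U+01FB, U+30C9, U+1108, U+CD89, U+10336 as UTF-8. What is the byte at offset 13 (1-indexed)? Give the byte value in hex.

0x83

1-indexed offset 13 is 0-indexed offset 12.
U+03DE → 2-byte form CF 9E at offsets 0–1.
U+901CD → 4-byte form F2 90 87 8D at offsets 2–5.
U+22F5 → 3-byte form E2 8B B5 at offsets 6–8.
U+01FB → 2-byte form C7 BB at offsets 9–10.
U+30C9 → 3-byte form E3 83 89 at offsets 11–13.
Offset 12 falls in char 5's range; it's byte 2 of E3 83 89 = 0x83.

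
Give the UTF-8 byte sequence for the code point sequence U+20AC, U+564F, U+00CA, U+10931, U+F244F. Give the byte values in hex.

E2 82 AC E5 99 8F C3 8A F0 90 A4 B1 F3 B2 91 8F

U+20AC: 3-byte form → E2 82 AC.
U+564F: 3-byte form → E5 99 8F.
U+00CA: 2-byte form → C3 8A.
U+10931: 4-byte form → F0 90 A4 B1.
U+F244F: 4-byte form → F3 B2 91 8F.
Concatenated (16 bytes): E2 82 AC E5 99 8F C3 8A F0 90 A4 B1 F3 B2 91 8F.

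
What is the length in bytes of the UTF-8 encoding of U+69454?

4

U+69454 = 0x69454. UTF-8 uses 1 byte below 0x80, 2 below 0x800, 3 below 0x10000, 4 up to 0x10FFFF. 0x69454 is in U+10000–U+10FFFF → 4 bytes.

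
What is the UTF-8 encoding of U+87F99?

F2 87 BE 99

U+87F99 = 0x87F99 = 556953 decimal. In range U+10000–U+10FFFF → 4-byte form: 11110xxx 10xxxxxx 10xxxxxx 10xxxxxx.
Binary (21 bits): 010000111111110011001.
Split 3+6+6+6: 010 | 000111 | 111110 | 011001.
Byte 1: 11110010 = 0xF2.
Byte 2: 10000111 = 0x87.
Byte 3: 10111110 = 0xBE.
Byte 4: 10011001 = 0x99.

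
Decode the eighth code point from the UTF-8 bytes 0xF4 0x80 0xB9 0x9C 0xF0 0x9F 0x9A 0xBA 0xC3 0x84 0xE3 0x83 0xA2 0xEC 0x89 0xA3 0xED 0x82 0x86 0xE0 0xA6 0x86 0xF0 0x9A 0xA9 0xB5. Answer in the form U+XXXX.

U+1AA75

Offset 0: leading byte 0xF4 = 11110100 → 4-byte char #1 = F4 80 B9 9C.
Offset 4: leading byte 0xF0 = 11110000 → 4-byte char #2 = F0 9F 9A BA.
Offset 8: leading byte 0xC3 = 11000011 → 2-byte char #3 = C3 84.
Offset 10: leading byte 0xE3 = 11100011 → 3-byte char #4 = E3 83 A2.
Offset 13: leading byte 0xEC = 11101100 → 3-byte char #5 = EC 89 A3.
Offset 16: leading byte 0xED = 11101101 → 3-byte char #6 = ED 82 86.
Offset 19: leading byte 0xE0 = 11100000 → 3-byte char #7 = E0 A6 86.
Offset 22: leading byte 0xF0 = 11110000 → 4-byte char #8 = F0 9A A9 B5.
Leading byte 0xF0 = 11110000 matches 11110xxx → 4-byte sequence.
Byte 1: 0xF0 = 11110000, payload 000 (3 bits).
Byte 2: 0x9A = 10011010 (10xxxxxx ✓), payload 011010.
Byte 3: 0xA9 = 10101001 (10xxxxxx ✓), payload 101001.
Byte 4: 0xB5 = 10110101 (10xxxxxx ✓), payload 110101.
Concatenate: 000011010101001110101 = 0x1AA75 (21 bits → U+1AA75).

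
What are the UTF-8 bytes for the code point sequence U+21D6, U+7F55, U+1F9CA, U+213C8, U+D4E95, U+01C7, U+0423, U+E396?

E2 87 96 E7 BD 95 F0 9F A7 8A F0 A1 8F 88 F3 94 BA 95 C7 87 D0 A3 EE 8E 96

U+21D6: 3-byte form → E2 87 96.
U+7F55: 3-byte form → E7 BD 95.
U+1F9CA: 4-byte form → F0 9F A7 8A.
U+213C8: 4-byte form → F0 A1 8F 88.
U+D4E95: 4-byte form → F3 94 BA 95.
U+01C7: 2-byte form → C7 87.
U+0423: 2-byte form → D0 A3.
U+E396: 3-byte form → EE 8E 96.
Concatenated (25 bytes): E2 87 96 E7 BD 95 F0 9F A7 8A F0 A1 8F 88 F3 94 BA 95 C7 87 D0 A3 EE 8E 96.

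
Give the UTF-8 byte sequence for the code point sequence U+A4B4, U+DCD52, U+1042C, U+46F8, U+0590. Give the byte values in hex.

EA 92 B4 F3 9C B5 92 F0 90 90 AC E4 9B B8 D6 90

U+A4B4: 3-byte form → EA 92 B4.
U+DCD52: 4-byte form → F3 9C B5 92.
U+1042C: 4-byte form → F0 90 90 AC.
U+46F8: 3-byte form → E4 9B B8.
U+0590: 2-byte form → D6 90.
Concatenated (16 bytes): EA 92 B4 F3 9C B5 92 F0 90 90 AC E4 9B B8 D6 90.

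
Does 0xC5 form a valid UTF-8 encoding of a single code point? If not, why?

Leading byte 0xC5 = 11000101 → 2-byte form, but only 1 byte is present.

invalid (sequence truncated)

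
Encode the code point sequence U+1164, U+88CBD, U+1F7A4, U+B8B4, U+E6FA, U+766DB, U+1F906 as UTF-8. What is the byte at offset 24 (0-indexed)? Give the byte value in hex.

U+1164 → 3-byte form E1 85 A4 at offsets 0–2.
U+88CBD → 4-byte form F2 88 B2 BD at offsets 3–6.
U+1F7A4 → 4-byte form F0 9F 9E A4 at offsets 7–10.
U+B8B4 → 3-byte form EB A2 B4 at offsets 11–13.
U+E6FA → 3-byte form EE 9B BA at offsets 14–16.
U+766DB → 4-byte form F1 B6 9B 9B at offsets 17–20.
U+1F906 → 4-byte form F0 9F A4 86 at offsets 21–24.
Offset 24 falls in char 7's range; it's byte 4 of F0 9F A4 86 = 0x86.

0x86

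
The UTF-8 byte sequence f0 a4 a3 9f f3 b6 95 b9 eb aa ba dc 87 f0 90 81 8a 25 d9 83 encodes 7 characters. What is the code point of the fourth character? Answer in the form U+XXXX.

U+0707

Offset 0: leading byte 0xF0 = 11110000 → 4-byte char #1 = F0 A4 A3 9F.
Offset 4: leading byte 0xF3 = 11110011 → 4-byte char #2 = F3 B6 95 B9.
Offset 8: leading byte 0xEB = 11101011 → 3-byte char #3 = EB AA BA.
Offset 11: leading byte 0xDC = 11011100 → 2-byte char #4 = DC 87.
Leading byte 0xDC = 11011100 matches 110xxxxx → 2-byte sequence.
Byte 1: 0xDC = 11011100, payload 11100 (5 bits).
Byte 2: 0x87 = 10000111 (10xxxxxx ✓), payload 000111.
Concatenate: 11100000111 = 0x707 (11 bits → U+0707).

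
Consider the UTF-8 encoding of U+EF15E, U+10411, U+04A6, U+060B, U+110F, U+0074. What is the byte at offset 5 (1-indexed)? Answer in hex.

1-indexed offset 5 is 0-indexed offset 4.
U+EF15E → 4-byte form F3 AF 85 9E at offsets 0–3.
U+10411 → 4-byte form F0 90 90 91 at offsets 4–7.
Offset 4 falls in char 2's range; it's byte 1 of F0 90 90 91 = 0xF0.

0xF0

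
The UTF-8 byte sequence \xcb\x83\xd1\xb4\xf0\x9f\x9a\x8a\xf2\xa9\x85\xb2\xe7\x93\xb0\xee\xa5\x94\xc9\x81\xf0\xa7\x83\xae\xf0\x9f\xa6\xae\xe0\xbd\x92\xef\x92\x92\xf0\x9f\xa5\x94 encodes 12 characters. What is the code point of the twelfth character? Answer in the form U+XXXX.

Offset 0: leading byte 0xCB = 11001011 → 2-byte char #1 = CB 83.
Offset 2: leading byte 0xD1 = 11010001 → 2-byte char #2 = D1 B4.
Offset 4: leading byte 0xF0 = 11110000 → 4-byte char #3 = F0 9F 9A 8A.
Offset 8: leading byte 0xF2 = 11110010 → 4-byte char #4 = F2 A9 85 B2.
Offset 12: leading byte 0xE7 = 11100111 → 3-byte char #5 = E7 93 B0.
Offset 15: leading byte 0xEE = 11101110 → 3-byte char #6 = EE A5 94.
Offset 18: leading byte 0xC9 = 11001001 → 2-byte char #7 = C9 81.
Offset 20: leading byte 0xF0 = 11110000 → 4-byte char #8 = F0 A7 83 AE.
Offset 24: leading byte 0xF0 = 11110000 → 4-byte char #9 = F0 9F A6 AE.
Offset 28: leading byte 0xE0 = 11100000 → 3-byte char #10 = E0 BD 92.
Offset 31: leading byte 0xEF = 11101111 → 3-byte char #11 = EF 92 92.
Offset 34: leading byte 0xF0 = 11110000 → 4-byte char #12 = F0 9F A5 94.
Leading byte 0xF0 = 11110000 matches 11110xxx → 4-byte sequence.
Byte 1: 0xF0 = 11110000, payload 000 (3 bits).
Byte 2: 0x9F = 10011111 (10xxxxxx ✓), payload 011111.
Byte 3: 0xA5 = 10100101 (10xxxxxx ✓), payload 100101.
Byte 4: 0x94 = 10010100 (10xxxxxx ✓), payload 010100.
Concatenate: 000011111100101010100 = 0x1F954 (21 bits → U+1F954).

U+1F954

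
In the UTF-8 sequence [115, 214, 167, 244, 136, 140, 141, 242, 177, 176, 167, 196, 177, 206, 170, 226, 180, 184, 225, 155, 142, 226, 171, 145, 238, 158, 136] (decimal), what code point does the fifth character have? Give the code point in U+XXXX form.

Offset 0: leading byte 0x73 = 01110011 → 1-byte char #1 = 73.
Offset 1: leading byte 0xD6 = 11010110 → 2-byte char #2 = D6 A7.
Offset 3: leading byte 0xF4 = 11110100 → 4-byte char #3 = F4 88 8C 8D.
Offset 7: leading byte 0xF2 = 11110010 → 4-byte char #4 = F2 B1 B0 A7.
Offset 11: leading byte 0xC4 = 11000100 → 2-byte char #5 = C4 B1.
Leading byte 0xC4 = 11000100 matches 110xxxxx → 2-byte sequence.
Byte 1: 0xC4 = 11000100, payload 00100 (5 bits).
Byte 2: 0xB1 = 10110001 (10xxxxxx ✓), payload 110001.
Concatenate: 00100110001 = 0x131 (11 bits → U+0131).

U+0131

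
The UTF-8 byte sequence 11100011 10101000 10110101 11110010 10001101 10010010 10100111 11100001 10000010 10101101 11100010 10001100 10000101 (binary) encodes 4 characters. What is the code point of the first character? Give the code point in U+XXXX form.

U+3A35

Offset 0: leading byte 0xE3 = 11100011 → 3-byte char #1 = E3 A8 B5.
Leading byte 0xE3 = 11100011 matches 1110xxxx → 3-byte sequence.
Byte 1: 0xE3 = 11100011, payload 0011 (4 bits).
Byte 2: 0xA8 = 10101000 (10xxxxxx ✓), payload 101000.
Byte 3: 0xB5 = 10110101 (10xxxxxx ✓), payload 110101.
Concatenate: 0011101000110101 = 0x3A35 (16 bits → U+3A35).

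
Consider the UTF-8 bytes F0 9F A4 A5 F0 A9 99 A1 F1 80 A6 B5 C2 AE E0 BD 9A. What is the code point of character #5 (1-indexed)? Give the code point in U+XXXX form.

Offset 0: leading byte 0xF0 = 11110000 → 4-byte char #1 = F0 9F A4 A5.
Offset 4: leading byte 0xF0 = 11110000 → 4-byte char #2 = F0 A9 99 A1.
Offset 8: leading byte 0xF1 = 11110001 → 4-byte char #3 = F1 80 A6 B5.
Offset 12: leading byte 0xC2 = 11000010 → 2-byte char #4 = C2 AE.
Offset 14: leading byte 0xE0 = 11100000 → 3-byte char #5 = E0 BD 9A.
Leading byte 0xE0 = 11100000 matches 1110xxxx → 3-byte sequence.
Byte 1: 0xE0 = 11100000, payload 0000 (4 bits).
Byte 2: 0xBD = 10111101 (10xxxxxx ✓), payload 111101.
Byte 3: 0x9A = 10011010 (10xxxxxx ✓), payload 011010.
Concatenate: 0000111101011010 = 0xF5A (16 bits → U+0F5A).

U+0F5A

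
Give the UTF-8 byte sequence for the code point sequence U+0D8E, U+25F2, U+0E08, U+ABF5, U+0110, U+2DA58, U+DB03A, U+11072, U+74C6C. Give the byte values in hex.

E0 B6 8E E2 97 B2 E0 B8 88 EA AF B5 C4 90 F0 AD A9 98 F3 9B 80 BA F0 91 81 B2 F1 B4 B1 AC

U+0D8E: 3-byte form → E0 B6 8E.
U+25F2: 3-byte form → E2 97 B2.
U+0E08: 3-byte form → E0 B8 88.
U+ABF5: 3-byte form → EA AF B5.
U+0110: 2-byte form → C4 90.
U+2DA58: 4-byte form → F0 AD A9 98.
U+DB03A: 4-byte form → F3 9B 80 BA.
U+11072: 4-byte form → F0 91 81 B2.
U+74C6C: 4-byte form → F1 B4 B1 AC.
Concatenated (30 bytes): E0 B6 8E E2 97 B2 E0 B8 88 EA AF B5 C4 90 F0 AD A9 98 F3 9B 80 BA F0 91 81 B2 F1 B4 B1 AC.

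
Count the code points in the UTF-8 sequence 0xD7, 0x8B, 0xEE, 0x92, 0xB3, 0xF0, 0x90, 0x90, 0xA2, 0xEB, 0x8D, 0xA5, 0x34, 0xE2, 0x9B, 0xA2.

Byte at offset 0: 0xD7 = 11010111 → 2-byte char (#1). Advance 2.
Byte at offset 2: 0xEE = 11101110 → 3-byte char (#2). Advance 3.
Byte at offset 5: 0xF0 = 11110000 → 4-byte char (#3). Advance 4.
Byte at offset 9: 0xEB = 11101011 → 3-byte char (#4). Advance 3.
Byte at offset 12: 0x34 = 00110100 → 1-byte char (#5). Advance 1.
Byte at offset 13: 0xE2 = 11100010 → 3-byte char (#6). Advance 3.
Reached end at offset 16 after 6 code points.

6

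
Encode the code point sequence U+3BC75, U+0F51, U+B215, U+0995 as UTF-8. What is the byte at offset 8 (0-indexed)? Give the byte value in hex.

U+3BC75 → 4-byte form F0 BB B1 B5 at offsets 0–3.
U+0F51 → 3-byte form E0 BD 91 at offsets 4–6.
U+B215 → 3-byte form EB 88 95 at offsets 7–9.
Offset 8 falls in char 3's range; it's byte 2 of EB 88 95 = 0x88.

0x88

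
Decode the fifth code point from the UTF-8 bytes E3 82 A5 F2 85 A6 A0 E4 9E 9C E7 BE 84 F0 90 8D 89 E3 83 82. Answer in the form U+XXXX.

U+10349

Offset 0: leading byte 0xE3 = 11100011 → 3-byte char #1 = E3 82 A5.
Offset 3: leading byte 0xF2 = 11110010 → 4-byte char #2 = F2 85 A6 A0.
Offset 7: leading byte 0xE4 = 11100100 → 3-byte char #3 = E4 9E 9C.
Offset 10: leading byte 0xE7 = 11100111 → 3-byte char #4 = E7 BE 84.
Offset 13: leading byte 0xF0 = 11110000 → 4-byte char #5 = F0 90 8D 89.
Leading byte 0xF0 = 11110000 matches 11110xxx → 4-byte sequence.
Byte 1: 0xF0 = 11110000, payload 000 (3 bits).
Byte 2: 0x90 = 10010000 (10xxxxxx ✓), payload 010000.
Byte 3: 0x8D = 10001101 (10xxxxxx ✓), payload 001101.
Byte 4: 0x89 = 10001001 (10xxxxxx ✓), payload 001001.
Concatenate: 000010000001101001001 = 0x10349 (21 bits → U+10349).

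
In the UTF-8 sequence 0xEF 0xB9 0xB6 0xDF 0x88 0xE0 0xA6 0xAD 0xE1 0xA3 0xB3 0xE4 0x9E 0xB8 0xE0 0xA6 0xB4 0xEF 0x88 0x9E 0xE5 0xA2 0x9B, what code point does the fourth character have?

Offset 0: leading byte 0xEF = 11101111 → 3-byte char #1 = EF B9 B6.
Offset 3: leading byte 0xDF = 11011111 → 2-byte char #2 = DF 88.
Offset 5: leading byte 0xE0 = 11100000 → 3-byte char #3 = E0 A6 AD.
Offset 8: leading byte 0xE1 = 11100001 → 3-byte char #4 = E1 A3 B3.
Leading byte 0xE1 = 11100001 matches 1110xxxx → 3-byte sequence.
Byte 1: 0xE1 = 11100001, payload 0001 (4 bits).
Byte 2: 0xA3 = 10100011 (10xxxxxx ✓), payload 100011.
Byte 3: 0xB3 = 10110011 (10xxxxxx ✓), payload 110011.
Concatenate: 0001100011110011 = 0x18F3 (16 bits → U+18F3).

U+18F3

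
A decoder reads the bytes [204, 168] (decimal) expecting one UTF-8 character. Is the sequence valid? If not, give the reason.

Leading byte 0xCC = 11001100 → 2-byte form.
Continuation bytes 0xA8=10101000 all match 10xxxxxx.
Decoded value 0x328 is ≥ 0x80 (shortest form) and not a surrogate.

valid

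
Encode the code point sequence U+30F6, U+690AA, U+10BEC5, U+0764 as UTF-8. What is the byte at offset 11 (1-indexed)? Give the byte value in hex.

0x85

1-indexed offset 11 is 0-indexed offset 10.
U+30F6 → 3-byte form E3 83 B6 at offsets 0–2.
U+690AA → 4-byte form F1 A9 82 AA at offsets 3–6.
U+10BEC5 → 4-byte form F4 8B BB 85 at offsets 7–10.
Offset 10 falls in char 3's range; it's byte 4 of F4 8B BB 85 = 0x85.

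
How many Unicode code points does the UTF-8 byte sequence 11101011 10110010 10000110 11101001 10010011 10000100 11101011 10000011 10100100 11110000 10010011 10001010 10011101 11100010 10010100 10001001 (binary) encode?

5

Byte at offset 0: 0xEB = 11101011 → 3-byte char (#1). Advance 3.
Byte at offset 3: 0xE9 = 11101001 → 3-byte char (#2). Advance 3.
Byte at offset 6: 0xEB = 11101011 → 3-byte char (#3). Advance 3.
Byte at offset 9: 0xF0 = 11110000 → 4-byte char (#4). Advance 4.
Byte at offset 13: 0xE2 = 11100010 → 3-byte char (#5). Advance 3.
Reached end at offset 16 after 5 code points.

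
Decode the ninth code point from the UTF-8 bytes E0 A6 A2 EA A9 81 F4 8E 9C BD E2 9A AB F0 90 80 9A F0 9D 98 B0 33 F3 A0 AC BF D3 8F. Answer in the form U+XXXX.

U+04CF

Offset 0: leading byte 0xE0 = 11100000 → 3-byte char #1 = E0 A6 A2.
Offset 3: leading byte 0xEA = 11101010 → 3-byte char #2 = EA A9 81.
Offset 6: leading byte 0xF4 = 11110100 → 4-byte char #3 = F4 8E 9C BD.
Offset 10: leading byte 0xE2 = 11100010 → 3-byte char #4 = E2 9A AB.
Offset 13: leading byte 0xF0 = 11110000 → 4-byte char #5 = F0 90 80 9A.
Offset 17: leading byte 0xF0 = 11110000 → 4-byte char #6 = F0 9D 98 B0.
Offset 21: leading byte 0x33 = 00110011 → 1-byte char #7 = 33.
Offset 22: leading byte 0xF3 = 11110011 → 4-byte char #8 = F3 A0 AC BF.
Offset 26: leading byte 0xD3 = 11010011 → 2-byte char #9 = D3 8F.
Leading byte 0xD3 = 11010011 matches 110xxxxx → 2-byte sequence.
Byte 1: 0xD3 = 11010011, payload 10011 (5 bits).
Byte 2: 0x8F = 10001111 (10xxxxxx ✓), payload 001111.
Concatenate: 10011001111 = 0x4CF (11 bits → U+04CF).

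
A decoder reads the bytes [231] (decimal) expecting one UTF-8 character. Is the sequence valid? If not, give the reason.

invalid (sequence truncated)

Leading byte 0xE7 = 11100111 → 3-byte form, but only 1 byte is present.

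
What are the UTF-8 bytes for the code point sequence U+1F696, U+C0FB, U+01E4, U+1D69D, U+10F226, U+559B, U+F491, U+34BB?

F0 9F 9A 96 EC 83 BB C7 A4 F0 9D 9A 9D F4 8F 88 A6 E5 96 9B EF 92 91 E3 92 BB

U+1F696: 4-byte form → F0 9F 9A 96.
U+C0FB: 3-byte form → EC 83 BB.
U+01E4: 2-byte form → C7 A4.
U+1D69D: 4-byte form → F0 9D 9A 9D.
U+10F226: 4-byte form → F4 8F 88 A6.
U+559B: 3-byte form → E5 96 9B.
U+F491: 3-byte form → EF 92 91.
U+34BB: 3-byte form → E3 92 BB.
Concatenated (26 bytes): F0 9F 9A 96 EC 83 BB C7 A4 F0 9D 9A 9D F4 8F 88 A6 E5 96 9B EF 92 91 E3 92 BB.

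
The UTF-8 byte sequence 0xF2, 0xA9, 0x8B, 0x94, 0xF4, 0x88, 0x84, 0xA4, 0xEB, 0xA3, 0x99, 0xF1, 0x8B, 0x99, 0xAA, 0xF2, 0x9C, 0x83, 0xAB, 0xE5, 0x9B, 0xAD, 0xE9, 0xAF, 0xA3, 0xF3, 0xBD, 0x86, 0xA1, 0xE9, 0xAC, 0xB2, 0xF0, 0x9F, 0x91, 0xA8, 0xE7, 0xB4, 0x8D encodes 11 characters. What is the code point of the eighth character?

Offset 0: leading byte 0xF2 = 11110010 → 4-byte char #1 = F2 A9 8B 94.
Offset 4: leading byte 0xF4 = 11110100 → 4-byte char #2 = F4 88 84 A4.
Offset 8: leading byte 0xEB = 11101011 → 3-byte char #3 = EB A3 99.
Offset 11: leading byte 0xF1 = 11110001 → 4-byte char #4 = F1 8B 99 AA.
Offset 15: leading byte 0xF2 = 11110010 → 4-byte char #5 = F2 9C 83 AB.
Offset 19: leading byte 0xE5 = 11100101 → 3-byte char #6 = E5 9B AD.
Offset 22: leading byte 0xE9 = 11101001 → 3-byte char #7 = E9 AF A3.
Offset 25: leading byte 0xF3 = 11110011 → 4-byte char #8 = F3 BD 86 A1.
Leading byte 0xF3 = 11110011 matches 11110xxx → 4-byte sequence.
Byte 1: 0xF3 = 11110011, payload 011 (3 bits).
Byte 2: 0xBD = 10111101 (10xxxxxx ✓), payload 111101.
Byte 3: 0x86 = 10000110 (10xxxxxx ✓), payload 000110.
Byte 4: 0xA1 = 10100001 (10xxxxxx ✓), payload 100001.
Concatenate: 011111101000110100001 = 0xFD1A1 (21 bits → U+FD1A1).

U+FD1A1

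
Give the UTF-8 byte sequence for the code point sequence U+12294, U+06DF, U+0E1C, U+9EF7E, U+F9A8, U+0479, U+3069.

F0 92 8A 94 DB 9F E0 B8 9C F2 9E BD BE EF A6 A8 D1 B9 E3 81 A9

U+12294: 4-byte form → F0 92 8A 94.
U+06DF: 2-byte form → DB 9F.
U+0E1C: 3-byte form → E0 B8 9C.
U+9EF7E: 4-byte form → F2 9E BD BE.
U+F9A8: 3-byte form → EF A6 A8.
U+0479: 2-byte form → D1 B9.
U+3069: 3-byte form → E3 81 A9.
Concatenated (21 bytes): F0 92 8A 94 DB 9F E0 B8 9C F2 9E BD BE EF A6 A8 D1 B9 E3 81 A9.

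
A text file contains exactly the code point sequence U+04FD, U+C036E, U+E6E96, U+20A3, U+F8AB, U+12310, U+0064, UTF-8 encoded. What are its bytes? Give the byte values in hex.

U+04FD: 2-byte form → D3 BD.
U+C036E: 4-byte form → F3 80 8D AE.
U+E6E96: 4-byte form → F3 A6 BA 96.
U+20A3: 3-byte form → E2 82 A3.
U+F8AB: 3-byte form → EF A2 AB.
U+12310: 4-byte form → F0 92 8C 90.
U+0064: 1-byte form → 64.
Concatenated (21 bytes): D3 BD F3 80 8D AE F3 A6 BA 96 E2 82 A3 EF A2 AB F0 92 8C 90 64.

D3 BD F3 80 8D AE F3 A6 BA 96 E2 82 A3 EF A2 AB F0 92 8C 90 64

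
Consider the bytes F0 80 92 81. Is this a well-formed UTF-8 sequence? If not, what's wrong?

invalid (overlong encoding)

Leading byte 0xF0 = 11110000 → 4-byte form.
Continuation bytes all match 10xxxxxx. Payload decodes to 0x481.
But 0x481 < 0x10000, the minimum for a 4-byte sequence — this is an overlong encoding.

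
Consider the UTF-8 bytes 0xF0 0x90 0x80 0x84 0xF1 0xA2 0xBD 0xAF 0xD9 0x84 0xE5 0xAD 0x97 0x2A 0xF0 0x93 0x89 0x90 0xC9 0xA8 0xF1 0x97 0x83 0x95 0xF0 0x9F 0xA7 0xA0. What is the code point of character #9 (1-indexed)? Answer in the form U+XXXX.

U+1F9E0

Offset 0: leading byte 0xF0 = 11110000 → 4-byte char #1 = F0 90 80 84.
Offset 4: leading byte 0xF1 = 11110001 → 4-byte char #2 = F1 A2 BD AF.
Offset 8: leading byte 0xD9 = 11011001 → 2-byte char #3 = D9 84.
Offset 10: leading byte 0xE5 = 11100101 → 3-byte char #4 = E5 AD 97.
Offset 13: leading byte 0x2A = 00101010 → 1-byte char #5 = 2A.
Offset 14: leading byte 0xF0 = 11110000 → 4-byte char #6 = F0 93 89 90.
Offset 18: leading byte 0xC9 = 11001001 → 2-byte char #7 = C9 A8.
Offset 20: leading byte 0xF1 = 11110001 → 4-byte char #8 = F1 97 83 95.
Offset 24: leading byte 0xF0 = 11110000 → 4-byte char #9 = F0 9F A7 A0.
Leading byte 0xF0 = 11110000 matches 11110xxx → 4-byte sequence.
Byte 1: 0xF0 = 11110000, payload 000 (3 bits).
Byte 2: 0x9F = 10011111 (10xxxxxx ✓), payload 011111.
Byte 3: 0xA7 = 10100111 (10xxxxxx ✓), payload 100111.
Byte 4: 0xA0 = 10100000 (10xxxxxx ✓), payload 100000.
Concatenate: 000011111100111100000 = 0x1F9E0 (21 bits → U+1F9E0).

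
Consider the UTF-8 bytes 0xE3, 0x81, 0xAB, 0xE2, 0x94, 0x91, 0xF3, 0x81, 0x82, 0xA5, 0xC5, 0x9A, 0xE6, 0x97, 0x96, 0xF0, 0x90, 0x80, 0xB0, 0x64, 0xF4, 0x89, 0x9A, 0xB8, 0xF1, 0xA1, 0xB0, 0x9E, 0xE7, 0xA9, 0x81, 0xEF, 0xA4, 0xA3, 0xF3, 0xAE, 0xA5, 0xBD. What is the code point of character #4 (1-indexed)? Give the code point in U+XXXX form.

Offset 0: leading byte 0xE3 = 11100011 → 3-byte char #1 = E3 81 AB.
Offset 3: leading byte 0xE2 = 11100010 → 3-byte char #2 = E2 94 91.
Offset 6: leading byte 0xF3 = 11110011 → 4-byte char #3 = F3 81 82 A5.
Offset 10: leading byte 0xC5 = 11000101 → 2-byte char #4 = C5 9A.
Leading byte 0xC5 = 11000101 matches 110xxxxx → 2-byte sequence.
Byte 1: 0xC5 = 11000101, payload 00101 (5 bits).
Byte 2: 0x9A = 10011010 (10xxxxxx ✓), payload 011010.
Concatenate: 00101011010 = 0x15A (11 bits → U+015A).

U+015A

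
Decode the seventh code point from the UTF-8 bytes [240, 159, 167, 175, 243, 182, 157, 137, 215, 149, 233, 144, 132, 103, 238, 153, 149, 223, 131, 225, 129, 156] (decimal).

Offset 0: leading byte 0xF0 = 11110000 → 4-byte char #1 = F0 9F A7 AF.
Offset 4: leading byte 0xF3 = 11110011 → 4-byte char #2 = F3 B6 9D 89.
Offset 8: leading byte 0xD7 = 11010111 → 2-byte char #3 = D7 95.
Offset 10: leading byte 0xE9 = 11101001 → 3-byte char #4 = E9 90 84.
Offset 13: leading byte 0x67 = 01100111 → 1-byte char #5 = 67.
Offset 14: leading byte 0xEE = 11101110 → 3-byte char #6 = EE 99 95.
Offset 17: leading byte 0xDF = 11011111 → 2-byte char #7 = DF 83.
Leading byte 0xDF = 11011111 matches 110xxxxx → 2-byte sequence.
Byte 1: 0xDF = 11011111, payload 11111 (5 bits).
Byte 2: 0x83 = 10000011 (10xxxxxx ✓), payload 000011.
Concatenate: 11111000011 = 0x7C3 (11 bits → U+07C3).

U+07C3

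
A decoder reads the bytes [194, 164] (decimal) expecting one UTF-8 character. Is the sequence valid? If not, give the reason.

Leading byte 0xC2 = 11000010 → 2-byte form.
Continuation bytes 0xA4=10100100 all match 10xxxxxx.
Decoded value 0xA4 is ≥ 0x80 (shortest form) and not a surrogate.

valid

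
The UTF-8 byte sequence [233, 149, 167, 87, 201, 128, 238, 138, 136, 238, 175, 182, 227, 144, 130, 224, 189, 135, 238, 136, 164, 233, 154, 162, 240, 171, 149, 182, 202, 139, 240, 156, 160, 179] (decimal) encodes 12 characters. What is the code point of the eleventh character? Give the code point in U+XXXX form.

U+028B

Offset 0: leading byte 0xE9 = 11101001 → 3-byte char #1 = E9 95 A7.
Offset 3: leading byte 0x57 = 01010111 → 1-byte char #2 = 57.
Offset 4: leading byte 0xC9 = 11001001 → 2-byte char #3 = C9 80.
Offset 6: leading byte 0xEE = 11101110 → 3-byte char #4 = EE 8A 88.
Offset 9: leading byte 0xEE = 11101110 → 3-byte char #5 = EE AF B6.
Offset 12: leading byte 0xE3 = 11100011 → 3-byte char #6 = E3 90 82.
Offset 15: leading byte 0xE0 = 11100000 → 3-byte char #7 = E0 BD 87.
Offset 18: leading byte 0xEE = 11101110 → 3-byte char #8 = EE 88 A4.
Offset 21: leading byte 0xE9 = 11101001 → 3-byte char #9 = E9 9A A2.
Offset 24: leading byte 0xF0 = 11110000 → 4-byte char #10 = F0 AB 95 B6.
Offset 28: leading byte 0xCA = 11001010 → 2-byte char #11 = CA 8B.
Leading byte 0xCA = 11001010 matches 110xxxxx → 2-byte sequence.
Byte 1: 0xCA = 11001010, payload 01010 (5 bits).
Byte 2: 0x8B = 10001011 (10xxxxxx ✓), payload 001011.
Concatenate: 01010001011 = 0x28B (11 bits → U+028B).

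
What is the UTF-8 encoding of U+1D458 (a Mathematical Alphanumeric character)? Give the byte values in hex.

U+1D458 = 0x1D458 = 119896 decimal. In range U+10000–U+10FFFF → 4-byte form: 11110xxx 10xxxxxx 10xxxxxx 10xxxxxx.
Binary (21 bits): 000011101010001011000.
Split 3+6+6+6: 000 | 011101 | 010001 | 011000.
Byte 1: 11110000 = 0xF0.
Byte 2: 10011101 = 0x9D.
Byte 3: 10010001 = 0x91.
Byte 4: 10011000 = 0x98.

F0 9D 91 98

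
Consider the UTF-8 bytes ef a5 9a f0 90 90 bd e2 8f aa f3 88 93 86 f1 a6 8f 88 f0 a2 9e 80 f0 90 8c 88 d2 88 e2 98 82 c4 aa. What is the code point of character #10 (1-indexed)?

U+012A

Offset 0: leading byte 0xEF = 11101111 → 3-byte char #1 = EF A5 9A.
Offset 3: leading byte 0xF0 = 11110000 → 4-byte char #2 = F0 90 90 BD.
Offset 7: leading byte 0xE2 = 11100010 → 3-byte char #3 = E2 8F AA.
Offset 10: leading byte 0xF3 = 11110011 → 4-byte char #4 = F3 88 93 86.
Offset 14: leading byte 0xF1 = 11110001 → 4-byte char #5 = F1 A6 8F 88.
Offset 18: leading byte 0xF0 = 11110000 → 4-byte char #6 = F0 A2 9E 80.
Offset 22: leading byte 0xF0 = 11110000 → 4-byte char #7 = F0 90 8C 88.
Offset 26: leading byte 0xD2 = 11010010 → 2-byte char #8 = D2 88.
Offset 28: leading byte 0xE2 = 11100010 → 3-byte char #9 = E2 98 82.
Offset 31: leading byte 0xC4 = 11000100 → 2-byte char #10 = C4 AA.
Leading byte 0xC4 = 11000100 matches 110xxxxx → 2-byte sequence.
Byte 1: 0xC4 = 11000100, payload 00100 (5 bits).
Byte 2: 0xAA = 10101010 (10xxxxxx ✓), payload 101010.
Concatenate: 00100101010 = 0x12A (11 bits → U+012A).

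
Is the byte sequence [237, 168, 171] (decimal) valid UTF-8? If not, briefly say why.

Structurally a 3-byte sequence; payload = 0xDA2B.
But 0xDA2B is in U+D800–U+DFFF, the surrogate range. Surrogates are not Unicode scalar values and are forbidden in UTF-8.

invalid (encodes a surrogate (U+D800–U+DFFF))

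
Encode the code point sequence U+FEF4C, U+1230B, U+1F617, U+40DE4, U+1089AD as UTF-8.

F3 BE BD 8C F0 92 8C 8B F0 9F 98 97 F1 80 B7 A4 F4 88 A6 AD

U+FEF4C: 4-byte form → F3 BE BD 8C.
U+1230B: 4-byte form → F0 92 8C 8B.
U+1F617: 4-byte form → F0 9F 98 97.
U+40DE4: 4-byte form → F1 80 B7 A4.
U+1089AD: 4-byte form → F4 88 A6 AD.
Concatenated (20 bytes): F3 BE BD 8C F0 92 8C 8B F0 9F 98 97 F1 80 B7 A4 F4 88 A6 AD.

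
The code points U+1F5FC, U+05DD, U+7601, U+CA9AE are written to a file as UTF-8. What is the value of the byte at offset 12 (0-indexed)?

0xAE

U+1F5FC → 4-byte form F0 9F 97 BC at offsets 0–3.
U+05DD → 2-byte form D7 9D at offsets 4–5.
U+7601 → 3-byte form E7 98 81 at offsets 6–8.
U+CA9AE → 4-byte form F3 8A A6 AE at offsets 9–12.
Offset 12 falls in char 4's range; it's byte 4 of F3 8A A6 AE = 0xAE.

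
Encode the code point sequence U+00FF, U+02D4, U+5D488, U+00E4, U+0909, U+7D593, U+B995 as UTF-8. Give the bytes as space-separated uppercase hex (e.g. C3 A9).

C3 BF CB 94 F1 9D 92 88 C3 A4 E0 A4 89 F1 BD 96 93 EB A6 95

U+00FF: 2-byte form → C3 BF.
U+02D4: 2-byte form → CB 94.
U+5D488: 4-byte form → F1 9D 92 88.
U+00E4: 2-byte form → C3 A4.
U+0909: 3-byte form → E0 A4 89.
U+7D593: 4-byte form → F1 BD 96 93.
U+B995: 3-byte form → EB A6 95.
Concatenated (20 bytes): C3 BF CB 94 F1 9D 92 88 C3 A4 E0 A4 89 F1 BD 96 93 EB A6 95.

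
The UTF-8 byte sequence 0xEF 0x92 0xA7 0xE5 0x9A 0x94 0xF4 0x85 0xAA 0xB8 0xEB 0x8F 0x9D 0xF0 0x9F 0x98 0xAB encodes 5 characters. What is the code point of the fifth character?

U+1F62B

Offset 0: leading byte 0xEF = 11101111 → 3-byte char #1 = EF 92 A7.
Offset 3: leading byte 0xE5 = 11100101 → 3-byte char #2 = E5 9A 94.
Offset 6: leading byte 0xF4 = 11110100 → 4-byte char #3 = F4 85 AA B8.
Offset 10: leading byte 0xEB = 11101011 → 3-byte char #4 = EB 8F 9D.
Offset 13: leading byte 0xF0 = 11110000 → 4-byte char #5 = F0 9F 98 AB.
Leading byte 0xF0 = 11110000 matches 11110xxx → 4-byte sequence.
Byte 1: 0xF0 = 11110000, payload 000 (3 bits).
Byte 2: 0x9F = 10011111 (10xxxxxx ✓), payload 011111.
Byte 3: 0x98 = 10011000 (10xxxxxx ✓), payload 011000.
Byte 4: 0xAB = 10101011 (10xxxxxx ✓), payload 101011.
Concatenate: 000011111011000101011 = 0x1F62B (21 bits → U+1F62B).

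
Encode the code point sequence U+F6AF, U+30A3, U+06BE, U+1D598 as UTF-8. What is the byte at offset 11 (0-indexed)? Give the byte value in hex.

0x98

U+F6AF → 3-byte form EF 9A AF at offsets 0–2.
U+30A3 → 3-byte form E3 82 A3 at offsets 3–5.
U+06BE → 2-byte form DA BE at offsets 6–7.
U+1D598 → 4-byte form F0 9D 96 98 at offsets 8–11.
Offset 11 falls in char 4's range; it's byte 4 of F0 9D 96 98 = 0x98.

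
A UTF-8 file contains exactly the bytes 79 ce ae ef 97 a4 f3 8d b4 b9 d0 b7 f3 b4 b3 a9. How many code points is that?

Byte at offset 0: 0x79 = 01111001 → 1-byte char (#1). Advance 1.
Byte at offset 1: 0xCE = 11001110 → 2-byte char (#2). Advance 2.
Byte at offset 3: 0xEF = 11101111 → 3-byte char (#3). Advance 3.
Byte at offset 6: 0xF3 = 11110011 → 4-byte char (#4). Advance 4.
Byte at offset 10: 0xD0 = 11010000 → 2-byte char (#5). Advance 2.
Byte at offset 12: 0xF3 = 11110011 → 4-byte char (#6). Advance 4.
Reached end at offset 16 after 6 code points.

6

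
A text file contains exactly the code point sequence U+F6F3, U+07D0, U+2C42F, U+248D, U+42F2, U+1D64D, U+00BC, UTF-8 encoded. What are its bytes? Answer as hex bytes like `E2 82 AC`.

EF 9B B3 DF 90 F0 AC 90 AF E2 92 8D E4 8B B2 F0 9D 99 8D C2 BC

U+F6F3: 3-byte form → EF 9B B3.
U+07D0: 2-byte form → DF 90.
U+2C42F: 4-byte form → F0 AC 90 AF.
U+248D: 3-byte form → E2 92 8D.
U+42F2: 3-byte form → E4 8B B2.
U+1D64D: 4-byte form → F0 9D 99 8D.
U+00BC: 2-byte form → C2 BC.
Concatenated (21 bytes): EF 9B B3 DF 90 F0 AC 90 AF E2 92 8D E4 8B B2 F0 9D 99 8D C2 BC.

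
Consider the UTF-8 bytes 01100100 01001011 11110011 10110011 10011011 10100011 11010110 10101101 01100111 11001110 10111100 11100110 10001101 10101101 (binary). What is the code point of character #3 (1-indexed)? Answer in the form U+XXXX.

U+F36E3

Offset 0: leading byte 0x64 = 01100100 → 1-byte char #1 = 64.
Offset 1: leading byte 0x4B = 01001011 → 1-byte char #2 = 4B.
Offset 2: leading byte 0xF3 = 11110011 → 4-byte char #3 = F3 B3 9B A3.
Leading byte 0xF3 = 11110011 matches 11110xxx → 4-byte sequence.
Byte 1: 0xF3 = 11110011, payload 011 (3 bits).
Byte 2: 0xB3 = 10110011 (10xxxxxx ✓), payload 110011.
Byte 3: 0x9B = 10011011 (10xxxxxx ✓), payload 011011.
Byte 4: 0xA3 = 10100011 (10xxxxxx ✓), payload 100011.
Concatenate: 011110011011011100011 = 0xF36E3 (21 bits → U+F36E3).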